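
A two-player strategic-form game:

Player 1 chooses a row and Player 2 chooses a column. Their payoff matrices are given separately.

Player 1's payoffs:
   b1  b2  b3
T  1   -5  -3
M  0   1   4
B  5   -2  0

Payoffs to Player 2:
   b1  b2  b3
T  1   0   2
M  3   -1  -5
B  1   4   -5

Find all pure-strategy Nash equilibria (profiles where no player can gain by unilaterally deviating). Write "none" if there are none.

No pure-strategy Nash equilibrium.

Player 1 against b1: payoffs 1, 0, 5 → best response B.
Player 1 against b2: payoffs -5, 1, -2 → best response M.
Player 1 against b3: payoffs -3, 4, 0 → best response M.
Player 2 against T: payoffs 1, 0, 2 → best response b3.
Player 2 against M: payoffs 3, -1, -5 → best response b1.
Player 2 against B: payoffs 1, 4, -5 → best response b2.
No profile is a mutual best response for all players.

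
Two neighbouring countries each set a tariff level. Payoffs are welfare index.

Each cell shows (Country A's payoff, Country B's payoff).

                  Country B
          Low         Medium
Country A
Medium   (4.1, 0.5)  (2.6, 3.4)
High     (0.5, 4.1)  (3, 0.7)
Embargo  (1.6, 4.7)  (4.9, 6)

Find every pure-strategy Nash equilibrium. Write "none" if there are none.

(Embargo, Medium)

Country A against Low: payoffs 4.1, 0.5, 1.6 → best response Medium.
Country A against Medium: payoffs 2.6, 3, 4.9 → best response Embargo.
Country B against Medium: payoffs 0.5, 3.4 → best response Medium.
Country B against High: payoffs 4.1, 0.7 → best response Low.
Country B against Embargo: payoffs 4.7, 6 → best response Medium.
Mutual best responses: (Embargo, Medium).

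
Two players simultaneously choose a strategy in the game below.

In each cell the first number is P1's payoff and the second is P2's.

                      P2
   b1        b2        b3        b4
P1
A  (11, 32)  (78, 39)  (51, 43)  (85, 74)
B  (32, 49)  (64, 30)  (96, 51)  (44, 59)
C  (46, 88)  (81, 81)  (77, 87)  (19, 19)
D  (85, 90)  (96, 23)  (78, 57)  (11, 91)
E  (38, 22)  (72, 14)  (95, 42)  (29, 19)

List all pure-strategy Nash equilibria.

Pure NE: (A, b4)

P1 against b1: payoffs 11, 32, 46, 85, 38 → best response D.
P1 against b2: payoffs 78, 64, 81, 96, 72 → best response D.
P1 against b3: payoffs 51, 96, 77, 78, 95 → best response B.
P1 against b4: payoffs 85, 44, 19, 11, 29 → best response A.
P2 against A: payoffs 32, 39, 43, 74 → best response b4.
P2 against B: payoffs 49, 30, 51, 59 → best response b4.
P2 against C: payoffs 88, 81, 87, 19 → best response b1.
P2 against D: payoffs 90, 23, 57, 91 → best response b4.
P2 against E: payoffs 22, 14, 42, 19 → best response b3.
Mutual best responses: (A, b4).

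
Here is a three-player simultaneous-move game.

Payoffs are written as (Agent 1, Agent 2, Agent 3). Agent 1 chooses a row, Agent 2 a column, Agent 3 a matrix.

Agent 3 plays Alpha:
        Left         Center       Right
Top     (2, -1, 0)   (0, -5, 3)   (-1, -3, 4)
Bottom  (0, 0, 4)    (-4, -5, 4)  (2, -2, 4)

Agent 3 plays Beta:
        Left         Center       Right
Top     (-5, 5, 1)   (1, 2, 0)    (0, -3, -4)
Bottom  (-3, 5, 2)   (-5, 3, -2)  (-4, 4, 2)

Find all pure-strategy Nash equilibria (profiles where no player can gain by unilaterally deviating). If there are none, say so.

Agent 1 against (Left, Alpha): payoffs 2, 0 → best response Top.
Agent 1 against (Left, Beta): payoffs -5, -3 → best response Bottom.
Agent 1 against (Center, Alpha): payoffs 0, -4 → best response Top.
Agent 1 against (Center, Beta): payoffs 1, -5 → best response Top.
Agent 1 against (Right, Alpha): payoffs -1, 2 → best response Bottom.
Agent 1 against (Right, Beta): payoffs 0, -4 → best response Top.
Agent 2 against (Top, Alpha): payoffs -1, -5, -3 → best response Left.
Agent 2 against (Top, Beta): payoffs 5, 2, -3 → best response Left.
Agent 2 against (Bottom, Alpha): payoffs 0, -5, -2 → best response Left.
Agent 2 against (Bottom, Beta): payoffs 5, 3, 4 → best response Left.
Agent 3 against (Top, Left): payoffs 0, 1 → best response Beta.
Agent 3 against (Top, Center): payoffs 3, 0 → best response Alpha.
Agent 3 against (Top, Right): payoffs 4, -4 → best response Alpha.
Agent 3 against (Bottom, Left): payoffs 4, 2 → best response Alpha.
Agent 3 against (Bottom, Center): payoffs 4, -2 → best response Alpha.
Agent 3 against (Bottom, Right): payoffs 4, 2 → best response Alpha.
No profile is a mutual best response for all players.

none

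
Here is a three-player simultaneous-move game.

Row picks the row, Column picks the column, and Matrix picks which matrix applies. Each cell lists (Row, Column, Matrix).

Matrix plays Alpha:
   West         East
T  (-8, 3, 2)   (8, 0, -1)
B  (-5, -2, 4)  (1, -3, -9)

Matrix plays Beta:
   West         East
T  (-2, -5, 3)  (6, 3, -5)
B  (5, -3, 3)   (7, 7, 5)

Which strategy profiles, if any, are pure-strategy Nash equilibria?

The pure Nash equilibria are (B, West, Alpha); (B, East, Beta).

Row against (West, Alpha): payoffs -8, -5 → best response B.
Row against (West, Beta): payoffs -2, 5 → best response B.
Row against (East, Alpha): payoffs 8, 1 → best response T.
Row against (East, Beta): payoffs 6, 7 → best response B.
Column against (T, Alpha): payoffs 3, 0 → best response West.
Column against (T, Beta): payoffs -5, 3 → best response East.
Column against (B, Alpha): payoffs -2, -3 → best response West.
Column against (B, Beta): payoffs -3, 7 → best response East.
Matrix against (T, West): payoffs 2, 3 → best response Beta.
Matrix against (T, East): payoffs -1, -5 → best response Alpha.
Matrix against (B, West): payoffs 4, 3 → best response Alpha.
Matrix against (B, East): payoffs -9, 5 → best response Beta.
Mutual best responses: (B, West, Alpha); (B, East, Beta).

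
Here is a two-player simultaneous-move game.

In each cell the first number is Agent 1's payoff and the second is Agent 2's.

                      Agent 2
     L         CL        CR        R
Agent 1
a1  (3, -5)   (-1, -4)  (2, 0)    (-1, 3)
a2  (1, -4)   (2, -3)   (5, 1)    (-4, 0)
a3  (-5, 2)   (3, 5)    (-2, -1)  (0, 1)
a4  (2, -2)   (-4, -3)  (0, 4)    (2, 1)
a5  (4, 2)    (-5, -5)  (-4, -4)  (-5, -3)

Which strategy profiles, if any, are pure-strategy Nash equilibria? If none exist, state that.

Pure-strategy Nash equilibria: (a2, CR); (a3, CL); (a5, L)

Check each profile: it is a Nash equilibrium iff no player can strictly gain by switching unilaterally.
(a1, L): Agent 1 can switch to a5 (3 → 4). Not NE.
(a1, CL): Agent 1 can switch to a2 (-1 → 2). Not NE.
(a1, CR): Agent 1 can switch to a2 (2 → 5). Not NE.
(a1, R): Agent 1 can switch to a3 (-1 → 0). Not NE.
(a2, L): Agent 1 can switch to a1 (1 → 3). Not NE.
(a2, CL): Agent 1 can switch to a3 (2 → 3). Not NE.
(a2, CR): Agent 1 gets 5, best alternative 2; Agent 2 gets 1, best alternative 0. No profitable deviation — NE.
(a3, CL): Agent 1 gets 3, best alternative 2; Agent 2 gets 5, best alternative 2. No profitable deviation — NE.
(a5, L): Agent 1 gets 4, best alternative 3; Agent 2 gets 2, best alternative -3. No profitable deviation — NE.
(The remaining 11 profiles each have a profitable deviation by the same check.)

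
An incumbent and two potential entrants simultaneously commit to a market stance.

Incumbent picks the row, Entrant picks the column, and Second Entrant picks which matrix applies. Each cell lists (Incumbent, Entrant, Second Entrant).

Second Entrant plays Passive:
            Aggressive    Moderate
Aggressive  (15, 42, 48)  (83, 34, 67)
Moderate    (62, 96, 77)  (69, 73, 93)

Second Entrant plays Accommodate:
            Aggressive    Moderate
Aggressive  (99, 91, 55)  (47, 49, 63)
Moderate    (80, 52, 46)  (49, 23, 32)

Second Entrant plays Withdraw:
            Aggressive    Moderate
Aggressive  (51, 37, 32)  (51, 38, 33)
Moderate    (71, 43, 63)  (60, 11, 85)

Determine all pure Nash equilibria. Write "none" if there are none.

(Aggressive, Aggressive, Passive): Incumbent can switch to Moderate (15 → 62). Not NE.
(Aggressive, Aggressive, Accommodate): Incumbent gets 99, best alternative 80; Entrant gets 91, best alternative 49; Second Entrant gets 55, best alternative 48. No profitable deviation — NE.
(Aggressive, Aggressive, Withdraw): Incumbent can switch to Moderate (51 → 71). Not NE.
(Aggressive, Moderate, Passive): Entrant can switch to Aggressive (34 → 42). Not NE.
(Aggressive, Moderate, Accommodate): Incumbent can switch to Moderate (47 → 49). Not NE.
(Aggressive, Moderate, Withdraw): Incumbent can switch to Moderate (51 → 60). Not NE.
(Moderate, Aggressive, Passive): Incumbent gets 62, best alternative 15; Entrant gets 96, best alternative 73; Second Entrant gets 77, best alternative 63. No profitable deviation — NE.
(Moderate, Aggressive, Accommodate): Incumbent can switch to Aggressive (80 → 99). Not NE.
(Moderate, Aggressive, Withdraw): Second Entrant can switch to Passive (63 → 77). Not NE.
(Moderate, Moderate, Passive): Incumbent can switch to Aggressive (69 → 83). Not NE.
(Moderate, Moderate, Accommodate): Entrant can switch to Aggressive (23 → 52). Not NE.
(Moderate, Moderate, Withdraw): Entrant can switch to Aggressive (11 → 43). Not NE.

(Aggressive, Aggressive, Accommodate); (Moderate, Aggressive, Passive)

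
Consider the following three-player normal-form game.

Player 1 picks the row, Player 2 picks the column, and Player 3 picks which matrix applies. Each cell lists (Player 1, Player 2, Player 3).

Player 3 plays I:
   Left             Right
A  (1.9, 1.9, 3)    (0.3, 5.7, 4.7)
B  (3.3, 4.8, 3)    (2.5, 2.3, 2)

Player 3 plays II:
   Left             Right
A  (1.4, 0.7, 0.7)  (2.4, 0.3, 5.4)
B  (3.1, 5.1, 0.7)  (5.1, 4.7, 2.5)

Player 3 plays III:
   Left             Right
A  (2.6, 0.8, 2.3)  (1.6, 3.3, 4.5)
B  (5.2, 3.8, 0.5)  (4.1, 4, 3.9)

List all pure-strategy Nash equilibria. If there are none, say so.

The pure Nash equilibria are (B, Left, I) and (B, Right, III).

Player 1 against (Left, I): payoffs 1.9, 3.3 → best response B.
Player 1 against (Left, II): payoffs 1.4, 3.1 → best response B.
Player 1 against (Left, III): payoffs 2.6, 5.2 → best response B.
Player 1 against (Right, I): payoffs 0.3, 2.5 → best response B.
Player 1 against (Right, II): payoffs 2.4, 5.1 → best response B.
Player 1 against (Right, III): payoffs 1.6, 4.1 → best response B.
Player 2 against (A, I): payoffs 1.9, 5.7 → best response Right.
Player 2 against (A, II): payoffs 0.7, 0.3 → best response Left.
Player 2 against (A, III): payoffs 0.8, 3.3 → best response Right.
Player 2 against (B, I): payoffs 4.8, 2.3 → best response Left.
Player 2 against (B, II): payoffs 5.1, 4.7 → best response Left.
Player 2 against (B, III): payoffs 3.8, 4 → best response Right.
Player 3 against (A, Left): payoffs 3, 0.7, 2.3 → best response I.
Player 3 against (A, Right): payoffs 4.7, 5.4, 4.5 → best response II.
Player 3 against (B, Left): payoffs 3, 0.7, 0.5 → best response I.
Player 3 against (B, Right): payoffs 2, 2.5, 3.9 → best response III.
Mutual best responses: (B, Left, I); (B, Right, III).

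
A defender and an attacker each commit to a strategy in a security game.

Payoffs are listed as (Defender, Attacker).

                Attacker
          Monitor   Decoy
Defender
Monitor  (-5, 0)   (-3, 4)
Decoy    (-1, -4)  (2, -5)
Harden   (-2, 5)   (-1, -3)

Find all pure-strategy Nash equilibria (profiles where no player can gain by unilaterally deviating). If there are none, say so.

(Decoy, Monitor)

(Monitor, Monitor): Defender can switch to Decoy (-5 → -1). Not NE.
(Monitor, Decoy): Defender can switch to Decoy (-3 → 2). Not NE.
(Decoy, Monitor): Defender gets -1, best alternative -2; Attacker gets -4, best alternative -5. No profitable deviation — NE.
(Decoy, Decoy): Attacker can switch to Monitor (-5 → -4). Not NE.
(Harden, Monitor): Defender can switch to Decoy (-2 → -1). Not NE.
(Harden, Decoy): Defender can switch to Decoy (-1 → 2). Not NE.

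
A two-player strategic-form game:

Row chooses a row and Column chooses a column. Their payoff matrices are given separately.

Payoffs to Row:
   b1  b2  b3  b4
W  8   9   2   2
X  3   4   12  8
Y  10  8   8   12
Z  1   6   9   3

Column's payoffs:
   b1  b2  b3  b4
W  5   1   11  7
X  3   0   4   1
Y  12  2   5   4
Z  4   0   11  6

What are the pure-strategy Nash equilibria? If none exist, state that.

For each player, find the best response to each opponent profile; mutual best responses are the pure NE.
Row against b1: payoffs 8, 3, 10, 1 → best response Y.
Row against b2: payoffs 9, 4, 8, 6 → best response W.
Row against b3: payoffs 2, 12, 8, 9 → best response X.
Row against b4: payoffs 2, 8, 12, 3 → best response Y.
Column against W: payoffs 5, 1, 11, 7 → best response b3.
Column against X: payoffs 3, 0, 4, 1 → best response b3.
Column against Y: payoffs 12, 2, 5, 4 → best response b1.
Column against Z: payoffs 4, 0, 11, 6 → best response b3.
Mutual best responses: (X, b3); (Y, b1).

The pure Nash equilibria are (X, b3) and (Y, b1).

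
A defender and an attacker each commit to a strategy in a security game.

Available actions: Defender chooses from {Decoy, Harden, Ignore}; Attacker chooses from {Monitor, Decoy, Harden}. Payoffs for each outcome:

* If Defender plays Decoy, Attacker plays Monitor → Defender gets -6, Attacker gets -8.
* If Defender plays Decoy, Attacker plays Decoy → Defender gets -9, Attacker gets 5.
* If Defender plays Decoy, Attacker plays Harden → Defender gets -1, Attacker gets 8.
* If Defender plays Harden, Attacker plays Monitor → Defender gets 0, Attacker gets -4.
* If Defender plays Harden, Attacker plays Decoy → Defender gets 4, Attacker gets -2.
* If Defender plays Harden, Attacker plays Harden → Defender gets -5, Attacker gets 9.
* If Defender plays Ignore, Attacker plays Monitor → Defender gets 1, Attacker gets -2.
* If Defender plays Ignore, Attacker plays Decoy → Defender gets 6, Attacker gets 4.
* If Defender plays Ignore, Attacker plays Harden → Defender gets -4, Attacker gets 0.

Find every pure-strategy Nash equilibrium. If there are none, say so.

For each strategy profile, look for a profitable unilateral deviation.
(Decoy, Monitor): Defender can switch to Harden (-6 → 0). Not NE.
(Decoy, Decoy): Defender can switch to Harden (-9 → 4). Not NE.
(Decoy, Harden): Defender gets -1, best alternative -4; Attacker gets 8, best alternative 5. No profitable deviation — NE.
(Harden, Monitor): Defender can switch to Ignore (0 → 1). Not NE.
(Harden, Decoy): Defender can switch to Ignore (4 → 6). Not NE.
(Harden, Harden): Defender can switch to Decoy (-5 → -1). Not NE.
(Ignore, Monitor): Attacker can switch to Decoy (-2 → 4). Not NE.
(Ignore, Decoy): Defender gets 6, best alternative 4; Attacker gets 4, best alternative 0. No profitable deviation — NE.
(Ignore, Harden): Defender can switch to Decoy (-4 → -1). Not NE.

(Decoy, Harden); (Ignore, Decoy)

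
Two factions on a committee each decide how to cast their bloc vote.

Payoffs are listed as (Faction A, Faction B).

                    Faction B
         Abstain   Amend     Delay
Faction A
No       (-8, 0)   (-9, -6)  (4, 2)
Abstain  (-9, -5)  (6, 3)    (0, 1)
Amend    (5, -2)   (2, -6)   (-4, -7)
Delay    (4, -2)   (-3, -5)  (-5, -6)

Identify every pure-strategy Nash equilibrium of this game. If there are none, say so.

Faction A against Abstain: payoffs -8, -9, 5, 4 → best response Amend.
Faction A against Amend: payoffs -9, 6, 2, -3 → best response Abstain.
Faction A against Delay: payoffs 4, 0, -4, -5 → best response No.
Faction B against No: payoffs 0, -6, 2 → best response Delay.
Faction B against Abstain: payoffs -5, 3, 1 → best response Amend.
Faction B against Amend: payoffs -2, -6, -7 → best response Abstain.
Faction B against Delay: payoffs -2, -5, -6 → best response Abstain.
Mutual best responses: (No, Delay); (Abstain, Amend); (Amend, Abstain).

The pure Nash equilibria are (No, Delay), (Abstain, Amend), (Amend, Abstain).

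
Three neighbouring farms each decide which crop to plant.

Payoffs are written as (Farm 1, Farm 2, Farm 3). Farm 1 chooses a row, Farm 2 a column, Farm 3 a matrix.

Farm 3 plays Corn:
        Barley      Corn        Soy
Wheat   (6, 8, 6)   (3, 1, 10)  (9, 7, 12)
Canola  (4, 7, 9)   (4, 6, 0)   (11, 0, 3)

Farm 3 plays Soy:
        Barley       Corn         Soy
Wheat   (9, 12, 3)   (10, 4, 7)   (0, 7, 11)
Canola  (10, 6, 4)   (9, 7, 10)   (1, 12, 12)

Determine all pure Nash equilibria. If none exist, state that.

Pure-strategy Nash equilibria: (Wheat, Barley, Corn) and (Canola, Soy, Soy)

Farm 1 against (Barley, Corn): payoffs 6, 4 → best response Wheat.
Farm 1 against (Barley, Soy): payoffs 9, 10 → best response Canola.
Farm 1 against (Corn, Corn): payoffs 3, 4 → best response Canola.
Farm 1 against (Corn, Soy): payoffs 10, 9 → best response Wheat.
Farm 1 against (Soy, Corn): payoffs 9, 11 → best response Canola.
Farm 1 against (Soy, Soy): payoffs 0, 1 → best response Canola.
Farm 2 against (Wheat, Corn): payoffs 8, 1, 7 → best response Barley.
Farm 2 against (Wheat, Soy): payoffs 12, 4, 7 → best response Barley.
Farm 2 against (Canola, Corn): payoffs 7, 6, 0 → best response Barley.
Farm 2 against (Canola, Soy): payoffs 6, 7, 12 → best response Soy.
Farm 3 against (Wheat, Barley): payoffs 6, 3 → best response Corn.
Farm 3 against (Wheat, Corn): payoffs 10, 7 → best response Corn.
Farm 3 against (Wheat, Soy): payoffs 12, 11 → best response Corn.
Farm 3 against (Canola, Barley): payoffs 9, 4 → best response Corn.
Farm 3 against (Canola, Corn): payoffs 0, 10 → best response Soy.
Farm 3 against (Canola, Soy): payoffs 3, 12 → best response Soy.
Mutual best responses: (Wheat, Barley, Corn); (Canola, Soy, Soy).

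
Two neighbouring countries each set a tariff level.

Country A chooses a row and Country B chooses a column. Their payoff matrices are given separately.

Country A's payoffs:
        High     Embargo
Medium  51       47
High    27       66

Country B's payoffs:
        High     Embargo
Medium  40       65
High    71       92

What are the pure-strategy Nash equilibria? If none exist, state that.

(High, Embargo)

Mark each player's best response to every combination of opponents' strategies; a profile where every player is best-responding is a pure Nash equilibrium.
Country A against High: payoffs 51, 27 → best response Medium.
Country A against Embargo: payoffs 47, 66 → best response High.
Country B against Medium: payoffs 40, 65 → best response Embargo.
Country B against High: payoffs 71, 92 → best response Embargo.
Mutual best responses: (High, Embargo).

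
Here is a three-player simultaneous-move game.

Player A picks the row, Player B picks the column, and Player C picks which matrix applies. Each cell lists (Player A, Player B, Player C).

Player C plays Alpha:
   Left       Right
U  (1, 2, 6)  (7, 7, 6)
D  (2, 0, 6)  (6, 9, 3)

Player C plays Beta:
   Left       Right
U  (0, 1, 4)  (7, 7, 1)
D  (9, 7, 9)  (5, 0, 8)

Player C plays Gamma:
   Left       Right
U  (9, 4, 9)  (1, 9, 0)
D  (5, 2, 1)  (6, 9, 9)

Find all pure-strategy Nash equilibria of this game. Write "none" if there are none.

(U, Right, Alpha), (D, Left, Beta), (D, Right, Gamma)

Mark each player's best response to every combination of opponents' strategies; a profile where every player is best-responding is a pure Nash equilibrium.
Player A against (Left, Alpha): payoffs 1, 2 → best response D.
Player A against (Left, Beta): payoffs 0, 9 → best response D.
Player A against (Left, Gamma): payoffs 9, 5 → best response U.
Player A against (Right, Alpha): payoffs 7, 6 → best response U.
Player A against (Right, Beta): payoffs 7, 5 → best response U.
Player A against (Right, Gamma): payoffs 1, 6 → best response D.
Player B against (U, Alpha): payoffs 2, 7 → best response Right.
Player B against (U, Beta): payoffs 1, 7 → best response Right.
Player B against (U, Gamma): payoffs 4, 9 → best response Right.
Player B against (D, Alpha): payoffs 0, 9 → best response Right.
Player B against (D, Beta): payoffs 7, 0 → best response Left.
Player B against (D, Gamma): payoffs 2, 9 → best response Right.
Player C against (U, Left): payoffs 6, 4, 9 → best response Gamma.
Player C against (U, Right): payoffs 6, 1, 0 → best response Alpha.
Player C against (D, Left): payoffs 6, 9, 1 → best response Beta.
Player C against (D, Right): payoffs 3, 8, 9 → best response Gamma.
Mutual best responses: (U, Right, Alpha); (D, Left, Beta); (D, Right, Gamma).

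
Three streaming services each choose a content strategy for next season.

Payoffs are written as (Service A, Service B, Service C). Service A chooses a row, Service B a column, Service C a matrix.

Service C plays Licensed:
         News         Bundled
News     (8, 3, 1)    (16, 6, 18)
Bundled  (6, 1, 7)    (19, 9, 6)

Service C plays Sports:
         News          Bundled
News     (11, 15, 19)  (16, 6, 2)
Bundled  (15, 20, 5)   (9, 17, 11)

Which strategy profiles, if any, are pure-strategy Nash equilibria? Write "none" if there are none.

For each strategy profile, look for a profitable unilateral deviation.
(News, News, Licensed): Service B can switch to Bundled (3 → 6). Not NE.
(News, News, Sports): Service A can switch to Bundled (11 → 15). Not NE.
(News, Bundled, Licensed): Service A can switch to Bundled (16 → 19). Not NE.
(News, Bundled, Sports): Service B can switch to News (6 → 15). Not NE.
(Bundled, News, Licensed): Service A can switch to News (6 → 8). Not NE.
(Bundled, News, Sports): Service C can switch to Licensed (5 → 7). Not NE.
(Bundled, Bundled, Licensed): Service C can switch to Sports (6 → 11). Not NE.
(Bundled, Bundled, Sports): Service A can switch to News (9 → 16). Not NE.

There is no pure-strategy Nash equilibrium.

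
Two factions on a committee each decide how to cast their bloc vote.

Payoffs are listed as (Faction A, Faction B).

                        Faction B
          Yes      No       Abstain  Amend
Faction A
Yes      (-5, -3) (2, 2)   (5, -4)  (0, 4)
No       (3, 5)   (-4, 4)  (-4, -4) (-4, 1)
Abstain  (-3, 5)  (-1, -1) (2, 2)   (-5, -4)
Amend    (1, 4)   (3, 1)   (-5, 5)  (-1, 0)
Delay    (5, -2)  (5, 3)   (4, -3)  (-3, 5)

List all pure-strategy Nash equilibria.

(Yes, Amend)

Check each profile: it is a Nash equilibrium iff no player can strictly gain by switching unilaterally.
(Yes, Yes): Faction A can switch to No (-5 → 3). Not NE.
(Yes, No): Faction A can switch to Amend (2 → 3). Not NE.
(Yes, Abstain): Faction B can switch to Yes (-4 → -3). Not NE.
(Yes, Amend): Faction A gets 0, best alternative -1; Faction B gets 4, best alternative 2. No profitable deviation — NE.
(No, Yes): Faction A can switch to Delay (3 → 5). Not NE.
(No, No): Faction A can switch to Yes (-4 → 2). Not NE.
(No, Abstain): Faction A can switch to Yes (-4 → 5). Not NE.
(No, Amend): Faction A can switch to Yes (-4 → 0). Not NE.
(Abstain, Yes): Faction A can switch to No (-3 → 3). Not NE.
(Abstain, No): Faction A can switch to Yes (-1 → 2). Not NE.
(Abstain, Abstain): Faction A can switch to Yes (2 → 5). Not NE.
(The remaining 9 profiles each have a profitable deviation by the same check.)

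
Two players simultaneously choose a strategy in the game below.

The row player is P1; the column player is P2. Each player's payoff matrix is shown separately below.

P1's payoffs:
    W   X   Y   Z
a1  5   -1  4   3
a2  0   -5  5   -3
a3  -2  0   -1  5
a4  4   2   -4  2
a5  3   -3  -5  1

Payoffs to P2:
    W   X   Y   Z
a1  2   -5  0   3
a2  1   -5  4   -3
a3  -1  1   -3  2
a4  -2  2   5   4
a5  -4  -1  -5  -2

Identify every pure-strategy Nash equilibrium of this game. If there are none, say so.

Pure-strategy Nash equilibria: (a2, Y); (a3, Z)

Mark each player's best response to every combination of opponents' strategies; a profile where every player is best-responding is a pure Nash equilibrium.
P1 against W: payoffs 5, 0, -2, 4, 3 → best response a1.
P1 against X: payoffs -1, -5, 0, 2, -3 → best response a4.
P1 against Y: payoffs 4, 5, -1, -4, -5 → best response a2.
P1 against Z: payoffs 3, -3, 5, 2, 1 → best response a3.
P2 against a1: payoffs 2, -5, 0, 3 → best response Z.
P2 against a2: payoffs 1, -5, 4, -3 → best response Y.
P2 against a3: payoffs -1, 1, -3, 2 → best response Z.
P2 against a4: payoffs -2, 2, 5, 4 → best response Y.
P2 against a5: payoffs -4, -1, -5, -2 → best response X.
Mutual best responses: (a2, Y); (a3, Z).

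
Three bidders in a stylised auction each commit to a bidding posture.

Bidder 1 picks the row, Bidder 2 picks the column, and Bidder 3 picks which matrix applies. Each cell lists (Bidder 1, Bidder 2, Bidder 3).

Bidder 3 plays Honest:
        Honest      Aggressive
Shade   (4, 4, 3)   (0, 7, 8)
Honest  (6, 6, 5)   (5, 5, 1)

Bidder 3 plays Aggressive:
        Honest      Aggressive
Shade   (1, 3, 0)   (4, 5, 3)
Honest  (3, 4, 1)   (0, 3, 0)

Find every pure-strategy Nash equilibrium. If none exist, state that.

(Honest, Honest, Honest)

For each strategy profile, look for a profitable unilateral deviation.
(Shade, Honest, Honest): Bidder 1 can switch to Honest (4 → 6). Not NE.
(Shade, Honest, Aggressive): Bidder 1 can switch to Honest (1 → 3). Not NE.
(Shade, Aggressive, Honest): Bidder 1 can switch to Honest (0 → 5). Not NE.
(Shade, Aggressive, Aggressive): Bidder 3 can switch to Honest (3 → 8). Not NE.
(Honest, Honest, Honest): Bidder 1 gets 6, best alternative 4; Bidder 2 gets 6, best alternative 5; Bidder 3 gets 5, best alternative 1. No profitable deviation — NE.
(Honest, Honest, Aggressive): Bidder 3 can switch to Honest (1 → 5). Not NE.
(Honest, Aggressive, Honest): Bidder 2 can switch to Honest (5 → 6). Not NE.
(Honest, Aggressive, Aggressive): Bidder 1 can switch to Shade (0 → 4). Not NE.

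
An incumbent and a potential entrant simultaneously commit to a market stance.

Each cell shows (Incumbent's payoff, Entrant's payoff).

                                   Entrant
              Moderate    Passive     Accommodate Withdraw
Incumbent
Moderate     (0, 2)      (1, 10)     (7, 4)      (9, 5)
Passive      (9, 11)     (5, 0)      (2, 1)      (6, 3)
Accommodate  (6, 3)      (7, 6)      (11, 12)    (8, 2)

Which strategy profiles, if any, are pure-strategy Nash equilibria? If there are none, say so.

(Moderate, Moderate): Incumbent can switch to Passive (0 → 9). Not NE.
(Moderate, Passive): Incumbent can switch to Passive (1 → 5). Not NE.
(Moderate, Accommodate): Incumbent can switch to Accommodate (7 → 11). Not NE.
(Moderate, Withdraw): Entrant can switch to Passive (5 → 10). Not NE.
(Passive, Moderate): Incumbent gets 9, best alternative 6; Entrant gets 11, best alternative 3. No profitable deviation — NE.
(Passive, Passive): Incumbent can switch to Accommodate (5 → 7). Not NE.
(Passive, Accommodate): Incumbent can switch to Moderate (2 → 7). Not NE.
(Passive, Withdraw): Incumbent can switch to Moderate (6 → 9). Not NE.
(Accommodate, Moderate): Incumbent can switch to Passive (6 → 9). Not NE.
(Accommodate, Passive): Entrant can switch to Accommodate (6 → 12). Not NE.
(Accommodate, Accommodate): Incumbent gets 11, best alternative 7; Entrant gets 12, best alternative 6. No profitable deviation — NE.
(Accommodate, Withdraw): Incumbent can switch to Moderate (8 → 9). Not NE.

Pure-strategy Nash equilibria: (Passive, Moderate); (Accommodate, Accommodate)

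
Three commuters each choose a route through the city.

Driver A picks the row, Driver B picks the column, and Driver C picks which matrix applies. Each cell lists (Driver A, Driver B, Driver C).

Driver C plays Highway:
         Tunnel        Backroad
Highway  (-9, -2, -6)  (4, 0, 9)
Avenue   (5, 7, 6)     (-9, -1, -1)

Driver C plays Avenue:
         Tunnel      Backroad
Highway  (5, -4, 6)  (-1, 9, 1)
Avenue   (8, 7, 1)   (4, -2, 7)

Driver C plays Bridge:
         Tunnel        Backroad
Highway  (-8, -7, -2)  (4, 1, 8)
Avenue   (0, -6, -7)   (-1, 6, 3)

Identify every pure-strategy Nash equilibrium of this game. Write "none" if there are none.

(Highway, Tunnel, Highway): Driver A can switch to Avenue (-9 → 5). Not NE.
(Highway, Tunnel, Avenue): Driver A can switch to Avenue (5 → 8). Not NE.
(Highway, Tunnel, Bridge): Driver A can switch to Avenue (-8 → 0). Not NE.
(Highway, Backroad, Highway): Driver A gets 4, best alternative -9; Driver B gets 0, best alternative -2; Driver C gets 9, best alternative 8. No profitable deviation — NE.
(Highway, Backroad, Avenue): Driver A can switch to Avenue (-1 → 4). Not NE.
(Highway, Backroad, Bridge): Driver C can switch to Highway (8 → 9). Not NE.
(Avenue, Tunnel, Highway): Driver A gets 5, best alternative -9; Driver B gets 7, best alternative -1; Driver C gets 6, best alternative 1. No profitable deviation — NE.
(Avenue, Tunnel, Avenue): Driver C can switch to Highway (1 → 6). Not NE.
(Avenue, Tunnel, Bridge): Driver B can switch to Backroad (-6 → 6). Not NE.
(Avenue, Backroad, Highway): Driver A can switch to Highway (-9 → 4). Not NE.
(Avenue, Backroad, Avenue): Driver B can switch to Tunnel (-2 → 7). Not NE.
(Avenue, Backroad, Bridge): Driver A can switch to Highway (-1 → 4). Not NE.

The pure Nash equilibria are (Highway, Backroad, Highway) and (Avenue, Tunnel, Highway).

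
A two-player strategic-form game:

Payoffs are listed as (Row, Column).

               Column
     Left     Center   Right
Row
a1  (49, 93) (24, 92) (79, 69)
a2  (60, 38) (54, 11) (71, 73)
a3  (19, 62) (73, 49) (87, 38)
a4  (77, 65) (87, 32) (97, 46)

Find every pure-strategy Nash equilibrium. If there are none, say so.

The unique pure-strategy Nash equilibrium is (a4, Left).

Check each profile: it is a Nash equilibrium iff no player can strictly gain by switching unilaterally.
(a1, Left): Row can switch to a2 (49 → 60). Not NE.
(a1, Center): Row can switch to a2 (24 → 54). Not NE.
(a1, Right): Row can switch to a3 (79 → 87). Not NE.
(a2, Left): Row can switch to a4 (60 → 77). Not NE.
(a2, Center): Row can switch to a3 (54 → 73). Not NE.
(a2, Right): Row can switch to a1 (71 → 79). Not NE.
(a3, Left): Row can switch to a1 (19 → 49). Not NE.
(a3, Center): Row can switch to a4 (73 → 87). Not NE.
(a4, Left): Row gets 77, best alternative 60; Column gets 65, best alternative 46. No profitable deviation — NE.
(The remaining 3 profiles each have a profitable deviation by the same check.)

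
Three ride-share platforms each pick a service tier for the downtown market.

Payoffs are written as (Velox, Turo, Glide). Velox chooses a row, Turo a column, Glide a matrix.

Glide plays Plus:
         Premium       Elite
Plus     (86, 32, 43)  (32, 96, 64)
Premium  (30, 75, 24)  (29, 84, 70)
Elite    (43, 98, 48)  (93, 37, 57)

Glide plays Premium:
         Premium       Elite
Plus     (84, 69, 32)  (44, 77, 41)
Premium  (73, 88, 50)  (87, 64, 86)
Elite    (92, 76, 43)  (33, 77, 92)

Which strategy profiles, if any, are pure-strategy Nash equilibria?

(Plus, Premium, Plus): Turo can switch to Elite (32 → 96). Not NE.
(Plus, Premium, Premium): Velox can switch to Elite (84 → 92). Not NE.
(Plus, Elite, Plus): Velox can switch to Elite (32 → 93). Not NE.
(Plus, Elite, Premium): Velox can switch to Premium (44 → 87). Not NE.
(Premium, Premium, Plus): Velox can switch to Plus (30 → 86). Not NE.
(Premium, Premium, Premium): Velox can switch to Plus (73 → 84). Not NE.
(Premium, Elite, Plus): Velox can switch to Plus (29 → 32). Not NE.
(Premium, Elite, Premium): Turo can switch to Premium (64 → 88). Not NE.
(Elite, Premium, Plus): Velox can switch to Plus (43 → 86). Not NE.
(Elite, Premium, Premium): Turo can switch to Elite (76 → 77). Not NE.
(Elite, Elite, Plus): Turo can switch to Premium (37 → 98). Not NE.
(Elite, Elite, Premium): Velox can switch to Plus (33 → 44). Not NE.

This game has no pure Nash equilibrium.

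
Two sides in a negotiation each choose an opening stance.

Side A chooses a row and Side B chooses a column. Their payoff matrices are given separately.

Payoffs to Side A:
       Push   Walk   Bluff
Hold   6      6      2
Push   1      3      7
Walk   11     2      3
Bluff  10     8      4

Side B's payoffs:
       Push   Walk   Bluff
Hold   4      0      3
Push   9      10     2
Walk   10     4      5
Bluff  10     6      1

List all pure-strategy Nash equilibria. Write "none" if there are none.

For each player, find the best response to each opponent profile; mutual best responses are the pure NE.
Side A against Push: payoffs 6, 1, 11, 10 → best response Walk.
Side A against Walk: payoffs 6, 3, 2, 8 → best response Bluff.
Side A against Bluff: payoffs 2, 7, 3, 4 → best response Push.
Side B against Hold: payoffs 4, 0, 3 → best response Push.
Side B against Push: payoffs 9, 10, 2 → best response Walk.
Side B against Walk: payoffs 10, 4, 5 → best response Push.
Side B against Bluff: payoffs 10, 6, 1 → best response Push.
Mutual best responses: (Walk, Push).

Pure NE: (Walk, Push)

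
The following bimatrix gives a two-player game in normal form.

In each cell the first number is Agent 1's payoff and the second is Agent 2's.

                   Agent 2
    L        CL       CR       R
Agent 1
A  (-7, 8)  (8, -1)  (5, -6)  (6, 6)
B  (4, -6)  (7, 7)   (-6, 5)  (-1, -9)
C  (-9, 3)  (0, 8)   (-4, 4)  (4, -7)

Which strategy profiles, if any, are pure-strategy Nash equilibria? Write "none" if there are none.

(A, L): Agent 1 can switch to B (-7 → 4). Not NE.
(A, CL): Agent 2 can switch to L (-1 → 8). Not NE.
(A, CR): Agent 2 can switch to L (-6 → 8). Not NE.
(A, R): Agent 2 can switch to L (6 → 8). Not NE.
(B, L): Agent 2 can switch to CL (-6 → 7). Not NE.
(B, CL): Agent 1 can switch to A (7 → 8). Not NE.
(B, CR): Agent 1 can switch to A (-6 → 5). Not NE.
(B, R): Agent 1 can switch to A (-1 → 6). Not NE.
(C, L): Agent 1 can switch to A (-9 → -7). Not NE.
(C, CL): Agent 1 can switch to A (0 → 8). Not NE.
(The remaining 2 profiles each have a profitable deviation by the same check.)

This game has no pure Nash equilibrium.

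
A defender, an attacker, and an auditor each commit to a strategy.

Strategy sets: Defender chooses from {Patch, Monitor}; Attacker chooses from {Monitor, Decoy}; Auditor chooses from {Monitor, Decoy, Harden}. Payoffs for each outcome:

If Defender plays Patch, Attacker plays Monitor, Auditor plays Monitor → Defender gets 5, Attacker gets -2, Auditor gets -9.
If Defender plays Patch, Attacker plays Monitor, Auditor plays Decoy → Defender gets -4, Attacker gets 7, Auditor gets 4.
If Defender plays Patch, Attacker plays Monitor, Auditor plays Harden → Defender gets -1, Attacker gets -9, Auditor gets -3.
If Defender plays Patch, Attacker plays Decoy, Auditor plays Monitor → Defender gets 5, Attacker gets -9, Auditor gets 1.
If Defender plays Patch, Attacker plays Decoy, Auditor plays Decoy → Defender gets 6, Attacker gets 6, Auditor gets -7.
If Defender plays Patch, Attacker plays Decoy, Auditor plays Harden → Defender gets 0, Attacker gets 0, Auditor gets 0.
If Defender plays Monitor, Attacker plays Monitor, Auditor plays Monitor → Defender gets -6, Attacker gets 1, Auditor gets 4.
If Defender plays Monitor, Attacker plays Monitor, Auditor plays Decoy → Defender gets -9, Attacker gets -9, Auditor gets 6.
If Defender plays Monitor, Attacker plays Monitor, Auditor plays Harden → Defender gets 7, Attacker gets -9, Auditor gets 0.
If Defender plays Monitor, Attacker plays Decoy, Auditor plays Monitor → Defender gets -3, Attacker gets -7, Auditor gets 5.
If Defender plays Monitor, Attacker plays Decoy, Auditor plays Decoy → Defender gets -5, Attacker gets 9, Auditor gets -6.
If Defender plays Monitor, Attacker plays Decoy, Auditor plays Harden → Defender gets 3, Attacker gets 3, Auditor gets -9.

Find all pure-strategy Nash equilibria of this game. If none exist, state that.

For each strategy profile, look for a profitable unilateral deviation.
(Patch, Monitor, Monitor): Auditor can switch to Decoy (-9 → 4). Not NE.
(Patch, Monitor, Decoy): Defender gets -4, best alternative -9; Attacker gets 7, best alternative 6; Auditor gets 4, best alternative -3. No profitable deviation — NE.
(Patch, Monitor, Harden): Defender can switch to Monitor (-1 → 7). Not NE.
(Patch, Decoy, Monitor): Attacker can switch to Monitor (-9 → -2). Not NE.
(Patch, Decoy, Decoy): Attacker can switch to Monitor (6 → 7). Not NE.
(Patch, Decoy, Harden): Defender can switch to Monitor (0 → 3). Not NE.
(Monitor, Monitor, Monitor): Defender can switch to Patch (-6 → 5). Not NE.
(Monitor, Monitor, Decoy): Defender can switch to Patch (-9 → -4). Not NE.
(Monitor, Monitor, Harden): Attacker can switch to Decoy (-9 → 3). Not NE.
(The remaining 3 profiles each have a profitable deviation by the same check.)

The unique pure-strategy Nash equilibrium is (Patch, Monitor, Decoy).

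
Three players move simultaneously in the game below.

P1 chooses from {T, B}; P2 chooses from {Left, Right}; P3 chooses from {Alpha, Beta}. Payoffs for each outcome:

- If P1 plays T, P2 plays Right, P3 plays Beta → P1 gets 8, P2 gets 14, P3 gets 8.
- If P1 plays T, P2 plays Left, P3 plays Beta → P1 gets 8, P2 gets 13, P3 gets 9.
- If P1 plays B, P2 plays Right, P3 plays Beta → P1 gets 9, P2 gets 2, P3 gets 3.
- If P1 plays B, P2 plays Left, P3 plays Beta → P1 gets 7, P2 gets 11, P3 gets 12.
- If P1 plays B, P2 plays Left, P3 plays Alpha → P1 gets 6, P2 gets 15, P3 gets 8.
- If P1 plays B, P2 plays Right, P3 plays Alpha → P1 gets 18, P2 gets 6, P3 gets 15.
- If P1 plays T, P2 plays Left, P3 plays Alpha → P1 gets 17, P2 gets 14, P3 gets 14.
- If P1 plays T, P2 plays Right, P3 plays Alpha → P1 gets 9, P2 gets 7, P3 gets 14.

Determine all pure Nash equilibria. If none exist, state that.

For each player, find the best response to each opponent profile; mutual best responses are the pure NE.
P1 against (Left, Alpha): payoffs 17, 6 → best response T.
P1 against (Left, Beta): payoffs 8, 7 → best response T.
P1 against (Right, Alpha): payoffs 9, 18 → best response B.
P1 against (Right, Beta): payoffs 8, 9 → best response B.
P2 against (T, Alpha): payoffs 14, 7 → best response Left.
P2 against (T, Beta): payoffs 13, 14 → best response Right.
P2 against (B, Alpha): payoffs 15, 6 → best response Left.
P2 against (B, Beta): payoffs 11, 2 → best response Left.
P3 against (T, Left): payoffs 14, 9 → best response Alpha.
P3 against (T, Right): payoffs 14, 8 → best response Alpha.
P3 against (B, Left): payoffs 8, 12 → best response Beta.
P3 against (B, Right): payoffs 15, 3 → best response Alpha.
Mutual best responses: (T, Left, Alpha).

The unique pure-strategy Nash equilibrium is (T, Left, Alpha).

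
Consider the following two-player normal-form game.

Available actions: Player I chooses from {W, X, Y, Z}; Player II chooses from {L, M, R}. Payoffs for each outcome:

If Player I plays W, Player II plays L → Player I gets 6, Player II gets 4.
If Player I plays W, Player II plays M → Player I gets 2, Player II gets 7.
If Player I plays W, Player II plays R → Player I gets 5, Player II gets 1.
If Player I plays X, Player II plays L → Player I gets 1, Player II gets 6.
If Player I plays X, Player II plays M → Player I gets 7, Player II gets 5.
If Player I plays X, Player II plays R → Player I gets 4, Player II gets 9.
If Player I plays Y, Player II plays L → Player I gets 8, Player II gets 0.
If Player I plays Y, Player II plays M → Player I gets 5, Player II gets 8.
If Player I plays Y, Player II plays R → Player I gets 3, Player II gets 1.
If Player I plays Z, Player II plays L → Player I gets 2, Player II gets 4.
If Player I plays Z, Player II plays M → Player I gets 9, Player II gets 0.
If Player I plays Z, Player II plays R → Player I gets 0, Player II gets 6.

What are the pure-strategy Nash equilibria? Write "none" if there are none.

No pure-strategy Nash equilibrium.

Player I against L: payoffs 6, 1, 8, 2 → best response Y.
Player I against M: payoffs 2, 7, 5, 9 → best response Z.
Player I against R: payoffs 5, 4, 3, 0 → best response W.
Player II against W: payoffs 4, 7, 1 → best response M.
Player II against X: payoffs 6, 5, 9 → best response R.
Player II against Y: payoffs 0, 8, 1 → best response M.
Player II against Z: payoffs 4, 0, 6 → best response R.
No profile is a mutual best response for all players.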